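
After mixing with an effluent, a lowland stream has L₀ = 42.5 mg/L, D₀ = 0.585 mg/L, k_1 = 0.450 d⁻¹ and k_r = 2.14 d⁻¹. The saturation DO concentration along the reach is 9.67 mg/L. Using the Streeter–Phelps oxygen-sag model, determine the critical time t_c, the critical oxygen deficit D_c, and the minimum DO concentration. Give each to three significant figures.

t_c ≈ 0.891 d; D_c ≈ 5.98 mg/L; min DO ≈ 3.69 mg/L

t_c = [1/(k_r−k_1)] ln[(k_r/k_1)(1 − D₀(k_r−k_1)/(k_1 L₀))]
= [1/(2.14−0.450)] ln[(2.14/0.450)(1 − 0.585×1.690/(0.450×42.5))]
= (1/1.690) ln[4.756 × 0.9483] = 0.5917 × ln(4.510) = 0.5917 × 1.506 = 0.8913 d.
L(t_c) = L₀ e^(−k_1 t_c) = 42.5 × 0.6696 = 28.46 mg/L, and at the critical point k_r D_c = k_1 L, so D_c = (0.450/2.14) × 28.46 = 5.984 mg/L.
Minimum DO = C_s − D_c = 9.67 − 5.984 = 3.686 mg/L.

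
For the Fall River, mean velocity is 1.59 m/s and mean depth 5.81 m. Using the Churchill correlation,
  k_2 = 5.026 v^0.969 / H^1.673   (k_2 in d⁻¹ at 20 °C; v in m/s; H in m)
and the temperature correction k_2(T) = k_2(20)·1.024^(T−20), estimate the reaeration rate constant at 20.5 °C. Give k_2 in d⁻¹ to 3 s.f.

k_2 ≈ 0.420 d⁻¹

k_2(20) = 5.026 × 1.59^0.969 / 5.81^1.673 = 5.026 × 1.567 / 18.99 = 0.4149 d⁻¹.
k_2(20.5) = 0.4149 × 1.024^(20.5−20) = 0.4149 × 1.012 = 0.4198 d⁻¹.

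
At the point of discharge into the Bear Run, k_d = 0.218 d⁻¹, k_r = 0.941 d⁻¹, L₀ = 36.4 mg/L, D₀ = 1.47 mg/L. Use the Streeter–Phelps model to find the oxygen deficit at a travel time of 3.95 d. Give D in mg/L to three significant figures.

D ≈ 4.41 mg/L

k_d L₀/(k_r−k_d) = 0.218×36.4/(0.941−0.218) = 7.935/0.7230 = 10.98 mg/L.
e^(−k_d t) = e^(−0.218×3.950) = 0.4227; e^(−k_r t) = e^(−0.941×3.950) = 0.02431.
D = 10.98 × (0.4227 − 0.02431) + 1.47 × 0.02431 = 4.372 + 0.03573 = 4.408 mg/L.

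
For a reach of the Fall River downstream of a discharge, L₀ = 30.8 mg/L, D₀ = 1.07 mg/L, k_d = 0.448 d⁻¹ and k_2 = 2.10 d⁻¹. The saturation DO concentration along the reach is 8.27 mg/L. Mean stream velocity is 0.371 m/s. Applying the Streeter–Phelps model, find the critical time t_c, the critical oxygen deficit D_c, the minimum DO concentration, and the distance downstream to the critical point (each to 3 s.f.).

t_c ≈ 0.852 d; D_c ≈ 4.49 mg/L; min DO ≈ 3.78 mg/L; x_c ≈ 27.3 km

With k_2/k_d = 4.688 and 1 − D₀(k_2−k_d)/(k_d L₀) = 0.8719,
t_c = ln(4.688 × 0.8719) / (2.10 − 0.448) = ln(4.087) / 1.652 = 1.408/1.652 = 0.8522 d.
L(t_c) = L₀ e^(−k_d t_c) = 30.8 × 0.6826 = 21.03 mg/L, and at the critical point k_2 D_c = k_d L, so D_c = (0.448/2.10) × 21.03 = 4.485 mg/L.
Minimum DO = C_s − D_c = 8.27 − 4.485 = 3.785 mg/L.
x_c = v t_c = 0.371 m/s × 0.8522 d × 86400 s/d = 27320 m ≈ 27.3 km.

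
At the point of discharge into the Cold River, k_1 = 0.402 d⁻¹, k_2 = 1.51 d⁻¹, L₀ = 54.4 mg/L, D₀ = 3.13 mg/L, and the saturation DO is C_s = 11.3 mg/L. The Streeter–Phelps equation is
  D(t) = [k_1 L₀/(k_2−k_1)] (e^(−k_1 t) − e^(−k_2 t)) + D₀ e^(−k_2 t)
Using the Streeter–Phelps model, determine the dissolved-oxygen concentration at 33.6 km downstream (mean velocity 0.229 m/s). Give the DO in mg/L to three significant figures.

Travel time t = x/v = 33.6 km / (0.229 m/s) = 33600 m / 0.229 m/s = 146700 s = 1.698 d.
k_1 L₀/(k_2−k_1) = 0.402×54.4/(1.51−0.402) = 21.87/1.108 = 19.74 mg/L.
e^(−k_1 t) = e^(−0.402×1.698) = 0.5053; e^(−k_2 t) = e^(−1.51×1.698) = 0.07697.
D = 19.74 × (0.5053 − 0.07697) + 3.13 × 0.07697 = 8.453 + 0.2409 = 8.694 mg/L.
DO = C_s − D = 11.3 − 8.694 = 2.606 mg/L.

DO ≈ 2.61 mg/L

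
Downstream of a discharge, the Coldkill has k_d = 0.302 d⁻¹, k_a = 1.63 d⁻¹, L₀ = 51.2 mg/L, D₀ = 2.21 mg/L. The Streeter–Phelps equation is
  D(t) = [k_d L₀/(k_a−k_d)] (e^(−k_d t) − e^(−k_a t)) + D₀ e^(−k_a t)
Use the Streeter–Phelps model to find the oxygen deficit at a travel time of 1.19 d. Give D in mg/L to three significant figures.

k_d L₀/(k_a−k_d) = 0.302×51.2/(1.63−0.302) = 15.46/1.328 = 11.64 mg/L.
e^(−k_d t) = e^(−0.302×1.190) = 0.6981; e^(−k_a t) = e^(−1.63×1.190) = 0.1437.
D = 11.64 × (0.6981 − 0.1437) + 2.21 × 0.1437 = 6.455 + 0.3177 = 6.772 mg/L.

D ≈ 6.77 mg/L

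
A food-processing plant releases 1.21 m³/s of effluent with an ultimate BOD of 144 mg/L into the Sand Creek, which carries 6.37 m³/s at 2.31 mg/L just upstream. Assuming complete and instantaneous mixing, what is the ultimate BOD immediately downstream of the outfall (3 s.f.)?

24.9 mg/L

Flow-weighted mixing: C = (Q_r C_r + Q_w C_w)/(Q_r + Q_w)
= (6.37×2.31 + 1.21×144)/(6.37 + 1.21) = 189.0/7.580 = 24.93 mg/L.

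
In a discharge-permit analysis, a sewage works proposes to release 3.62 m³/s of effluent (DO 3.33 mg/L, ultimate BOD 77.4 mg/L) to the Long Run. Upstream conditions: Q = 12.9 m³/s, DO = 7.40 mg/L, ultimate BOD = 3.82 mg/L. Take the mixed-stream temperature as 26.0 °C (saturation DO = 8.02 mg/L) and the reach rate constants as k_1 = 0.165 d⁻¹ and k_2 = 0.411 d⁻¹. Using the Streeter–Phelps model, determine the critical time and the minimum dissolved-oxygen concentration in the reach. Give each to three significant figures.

Mixed DO = (12.9×7.40 + 3.62×3.33)/(12.9+3.62) = 107.5/16.52 = 6.508 mg/L.
Mixed L₀ = (12.9×3.82 + 3.62×77.4)/(16.52) = 329.5/16.52 = 19.94 mg/L.
Initial deficit D₀ = C_s − DO₀ = 8.02 − 6.508 = 1.512 mg/L.
t_c = (1/0.2460) ln[(0.411/0.165)(1 − 1.512×0.2460/(0.165×19.94))] = 4.065 × ln(2.209) = 3.222 d.
D_c = (0.165/0.411) × 19.94 × e^(−0.165×3.222) = 0.4015 × 19.94 × 0.5876 = 4.705 mg/L.
Minimum DO = 8.02 − 4.705 = 3.315 mg/L.

t_c ≈ 3.22 d; minimum DO ≈ 3.32 mg/L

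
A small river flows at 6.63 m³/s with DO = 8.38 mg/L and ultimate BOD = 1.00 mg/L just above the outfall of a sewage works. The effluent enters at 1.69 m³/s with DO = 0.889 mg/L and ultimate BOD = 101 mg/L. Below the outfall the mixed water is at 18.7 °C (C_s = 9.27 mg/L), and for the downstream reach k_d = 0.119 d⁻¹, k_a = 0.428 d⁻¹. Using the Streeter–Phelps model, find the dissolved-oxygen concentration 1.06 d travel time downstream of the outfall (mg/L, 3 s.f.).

Mixed DO = (6.63×8.38 + 1.69×0.889)/(6.63+1.69) = 57.06/8.320 = 6.858 mg/L.
Mixed L₀ = (6.63×1.00 + 1.69×101)/(8.320) = 177.3/8.320 = 21.31 mg/L.
Initial deficit D₀ = C_s − DO₀ = 9.27 − 6.858 = 2.412 mg/L.
D(1.06) = [0.119×21.31/(0.428−0.119)](e^(−0.119×1.06) − e^(−0.428×1.06)) + 2.412 e^(−0.428×1.06)
= 8.208 × (0.8815 − 0.6353) + 2.412 × 0.6353 = 3.553 mg/L.
DO = 9.27 − 3.553 = 5.717 mg/L.

DO ≈ 5.72 mg/L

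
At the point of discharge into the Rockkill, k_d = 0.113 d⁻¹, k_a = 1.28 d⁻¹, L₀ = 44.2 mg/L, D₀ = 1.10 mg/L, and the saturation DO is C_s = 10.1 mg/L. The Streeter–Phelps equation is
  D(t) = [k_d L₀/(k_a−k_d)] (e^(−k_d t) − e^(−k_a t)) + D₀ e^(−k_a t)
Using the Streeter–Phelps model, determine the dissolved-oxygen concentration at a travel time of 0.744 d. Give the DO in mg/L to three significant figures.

DO ≈ 7.39 mg/L

k_d L₀/(k_a−k_d) = 0.113×44.2/(1.28−0.113) = 4.995/1.167 = 4.280 mg/L.
e^(−k_d t) = e^(−0.113×0.7440) = 0.9194; e^(−k_a t) = e^(−1.28×0.7440) = 0.3858.
D = 4.280 × (0.9194 − 0.3858) + 1.10 × 0.3858 = 2.283 + 0.4244 = 2.708 mg/L.
DO = C_s − D = 10.1 − 2.708 = 7.392 mg/L.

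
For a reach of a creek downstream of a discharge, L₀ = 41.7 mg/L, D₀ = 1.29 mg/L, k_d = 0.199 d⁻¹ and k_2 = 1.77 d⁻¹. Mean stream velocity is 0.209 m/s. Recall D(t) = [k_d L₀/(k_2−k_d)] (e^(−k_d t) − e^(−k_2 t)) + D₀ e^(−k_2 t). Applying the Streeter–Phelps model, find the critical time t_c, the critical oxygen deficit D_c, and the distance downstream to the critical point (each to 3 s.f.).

With k_2/k_d = 8.894 and 1 − D₀(k_2−k_d)/(k_d L₀) = 0.7558,
t_c = ln(8.894 × 0.7558) / (1.77 − 0.199) = ln(6.722) / 1.571 = 1.905/1.571 = 1.213 d.
D_c = (k_d/k_2) L₀ e^(−k_d t_c) = (0.199/1.77) × 41.7 × e^(−0.199×1.213) = 0.1124 × 41.7 × 0.7856 = 3.683 mg/L.
x_c = v t_c = 0.209 m/s × 1.213 d × 86400 s/d = 21900 m ≈ 21.9 km.

t_c ≈ 1.21 d; D_c ≈ 3.68 mg/L; x_c ≈ 21.9 km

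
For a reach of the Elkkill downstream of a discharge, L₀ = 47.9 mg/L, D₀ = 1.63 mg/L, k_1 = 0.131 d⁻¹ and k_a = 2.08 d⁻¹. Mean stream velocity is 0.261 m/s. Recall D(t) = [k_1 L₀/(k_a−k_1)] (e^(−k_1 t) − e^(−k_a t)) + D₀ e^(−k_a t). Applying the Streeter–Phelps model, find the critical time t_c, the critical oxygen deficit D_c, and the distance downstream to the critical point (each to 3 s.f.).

t_c ≈ 1.06 d; D_c ≈ 2.63 mg/L; x_c ≈ 23.8 km

With k_a/k_1 = 15.88 and 1 − D₀(k_a−k_1)/(k_1 L₀) = 0.4937,
t_c = ln(15.88 × 0.4937) / (2.08 − 0.131) = ln(7.839) / 1.949 = 2.059/1.949 = 1.057 d.
D_c = (k_1/k_a) L₀ e^(−k_1 t_c) = (0.131/2.08) × 47.9 × e^(−0.131×1.057) = 0.06298 × 47.9 × 0.8707 = 2.627 mg/L.
x_c = v t_c = 0.261 m/s × 1.057 d × 86400 s/d = 23820 m ≈ 23.8 km.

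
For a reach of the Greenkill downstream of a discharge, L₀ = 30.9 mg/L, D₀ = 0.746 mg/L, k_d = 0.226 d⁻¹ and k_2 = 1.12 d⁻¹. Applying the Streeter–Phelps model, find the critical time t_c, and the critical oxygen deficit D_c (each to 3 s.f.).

t_c ≈ 1.68 d; D_c ≈ 4.27 mg/L

At the critical point dD/dt = 0, so k_d L₀ e^(−k_d t) = k_2 D. Substituting D(t) from the Streeter–Phelps equation and solving for t gives
t_c = ln[(k_2/k_d)(1 − D₀(k_2−k_d)/(k_d L₀))] / (k_2−k_d).
Here k_2−k_d = 0.8940 d⁻¹ and 1 − D₀(k_2−k_d)/(k_d L₀) = 1 − 0.746×0.8940/(0.226×30.9) = 0.9045, so
t_c = ln(4.956 × 0.9045) / 0.8940 = 1.500 / 0.8940 = 1.678 d.
L(t_c) = L₀ e^(−k_d t_c) = 30.9 × 0.6844 = 21.15 mg/L, and at the critical point k_2 D_c = k_d L, so D_c = (0.226/1.12) × 21.15 = 4.267 mg/L.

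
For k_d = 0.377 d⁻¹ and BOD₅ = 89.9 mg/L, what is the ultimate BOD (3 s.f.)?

BOD₅ = L₀(1 − e^(−5k_d)) ⇒ L₀ = BOD₅ / (1 − e^(−5×0.377))
= 89.9 / (1 − 0.1518) = 89.9 / 0.8482 = 106.0 mg/L.

L₀ ≈ 106 mg/L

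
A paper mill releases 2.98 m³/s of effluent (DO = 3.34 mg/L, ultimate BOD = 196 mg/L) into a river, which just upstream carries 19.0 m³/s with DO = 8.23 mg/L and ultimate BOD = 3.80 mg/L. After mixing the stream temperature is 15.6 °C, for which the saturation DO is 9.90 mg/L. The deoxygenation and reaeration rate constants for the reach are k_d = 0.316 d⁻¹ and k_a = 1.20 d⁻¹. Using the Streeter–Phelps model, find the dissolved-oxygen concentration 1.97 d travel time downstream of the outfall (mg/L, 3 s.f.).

Mixed DO = (19.0×8.23 + 2.98×3.34)/(19.0+2.98) = 166.3/21.98 = 7.567 mg/L.
Mixed L₀ = (19.0×3.80 + 2.98×196)/(21.98) = 656.3/21.98 = 29.86 mg/L.
Initial deficit D₀ = C_s − DO₀ = 9.90 − 7.567 = 2.333 mg/L.
D(1.97) = [0.316×29.86/(1.20−0.316)](e^(−0.316×1.97) − e^(−1.20×1.97)) + 2.333 e^(−1.20×1.97)
= 10.67 × (0.5366 − 0.09404) + 2.333 × 0.09404 = 4.943 mg/L.
DO = 9.90 − 4.943 = 4.957 mg/L.

DO ≈ 4.96 mg/L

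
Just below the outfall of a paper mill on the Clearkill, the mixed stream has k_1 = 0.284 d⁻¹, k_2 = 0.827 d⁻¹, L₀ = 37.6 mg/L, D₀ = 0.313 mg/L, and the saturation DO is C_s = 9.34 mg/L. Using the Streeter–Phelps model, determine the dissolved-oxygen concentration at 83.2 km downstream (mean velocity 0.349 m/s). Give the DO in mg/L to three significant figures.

Travel time t = x/v = 83.2 km / (0.349 m/s) = 83200 m / 0.349 m/s = 238400 s = 2.759 d.
k_1 L₀/(k_2−k_1) = 0.284×37.6/(0.827−0.284) = 10.68/0.5430 = 19.67 mg/L.
e^(−k_1 t) = e^(−0.284×2.759) = 0.4568; e^(−k_2 t) = e^(−0.827×2.759) = 0.1021.
D = 19.67 × (0.4568 − 0.1021) + 0.313 × 0.1021 = 6.975 + 0.03196 = 7.007 mg/L.
DO = C_s − D = 9.34 − 7.007 = 2.333 mg/L.

DO ≈ 2.33 mg/L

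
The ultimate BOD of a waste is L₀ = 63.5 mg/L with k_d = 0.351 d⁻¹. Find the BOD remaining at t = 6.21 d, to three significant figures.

L ≈ 7.18 mg/L

L_t = L₀ e^(−k_d t) = 63.5 × e^(−0.351×6.21) = 63.5 × 0.1131 = 7.180 mg/L.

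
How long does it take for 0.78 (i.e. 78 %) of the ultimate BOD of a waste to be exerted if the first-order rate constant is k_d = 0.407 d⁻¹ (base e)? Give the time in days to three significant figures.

t ≈ 3.72 d

y/L₀ = 1 − e^(−k_d t) = 0.78 ⇒ e^(−k_d t) = 0.220
t = −ln(0.220) / 0.407 = 1.514 / 0.407 = 3.720 d.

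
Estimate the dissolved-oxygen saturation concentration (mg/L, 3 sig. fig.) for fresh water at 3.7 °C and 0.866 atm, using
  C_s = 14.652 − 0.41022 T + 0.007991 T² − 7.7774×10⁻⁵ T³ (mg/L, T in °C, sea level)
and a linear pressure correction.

At sea level: C_s = 14.652 − 0.41022×3.7 + 0.007991×3.7² − 7.7774×10⁻⁵×3.7³ = 13.24 mg/L.
Pressure correction: C_s' = 13.24 × 0.866 = 11.47 mg/L.

C_s ≈ 11.5 mg/L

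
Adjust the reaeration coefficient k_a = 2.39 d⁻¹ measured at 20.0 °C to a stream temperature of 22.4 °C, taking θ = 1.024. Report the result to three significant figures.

k_a(T₂) = k_a(T₁) · θ^(T₂−T₁) = 2.39 × 1.024^(22.4−20.0)
= 2.39 × 1.024^2.40 = 2.39 × 1.059 = 2.530 d⁻¹.

k_a ≈ 2.53 d⁻¹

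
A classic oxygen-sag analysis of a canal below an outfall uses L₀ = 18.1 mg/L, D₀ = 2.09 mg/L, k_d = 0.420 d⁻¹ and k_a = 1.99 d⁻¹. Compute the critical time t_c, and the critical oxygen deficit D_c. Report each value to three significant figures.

t_c ≈ 0.631 d; D_c ≈ 2.93 mg/L

At the critical point dD/dt = 0, so k_d L₀ e^(−k_d t) = k_a D. Substituting D(t) from the Streeter–Phelps equation and solving for t gives
t_c = ln[(k_a/k_d)(1 − D₀(k_a−k_d)/(k_d L₀))] / (k_a−k_d).
Here k_a−k_d = 1.570 d⁻¹ and 1 − D₀(k_a−k_d)/(k_d L₀) = 1 − 2.09×1.570/(0.420×18.1) = 0.5684, so
t_c = ln(4.738 × 0.5684) / 1.570 = 0.9906 / 1.570 = 0.6310 d.
L(t_c) = L₀ e^(−k_d t_c) = 18.1 × 0.7672 = 13.89 mg/L, and at the critical point k_a D_c = k_d L, so D_c = (0.420/1.99) × 13.89 = 2.931 mg/L.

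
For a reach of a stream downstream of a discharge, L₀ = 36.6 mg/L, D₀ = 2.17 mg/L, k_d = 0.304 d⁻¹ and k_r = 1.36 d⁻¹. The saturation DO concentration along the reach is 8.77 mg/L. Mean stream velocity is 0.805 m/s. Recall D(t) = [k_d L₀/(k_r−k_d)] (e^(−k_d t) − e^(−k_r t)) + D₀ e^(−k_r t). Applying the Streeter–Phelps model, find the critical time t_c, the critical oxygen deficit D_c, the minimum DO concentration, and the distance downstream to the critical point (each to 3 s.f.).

t_c ≈ 1.20 d; D_c ≈ 5.68 mg/L; min DO ≈ 3.09 mg/L; x_c ≈ 83.5 km

At the critical point dD/dt = 0, so k_d L₀ e^(−k_d t) = k_r D. Substituting D(t) from the Streeter–Phelps equation and solving for t gives
t_c = ln[(k_r/k_d)(1 − D₀(k_r−k_d)/(k_d L₀))] / (k_r−k_d).
Here k_r−k_d = 1.056 d⁻¹ and 1 − D₀(k_r−k_d)/(k_d L₀) = 1 − 2.17×1.056/(0.304×36.6) = 0.7940, so
t_c = ln(4.474 × 0.7940) / 1.056 = 1.268 / 1.056 = 1.200 d.
L(t_c) = L₀ e^(−k_d t_c) = 36.6 × 0.6943 = 25.41 mg/L, and at the critical point k_r D_c = k_d L, so D_c = (0.304/1.36) × 25.41 = 5.680 mg/L.
Minimum DO = C_s − D_c = 8.77 − 5.680 = 3.090 mg/L.
x_c = v t_c = 0.805 m/s × 1.200 d × 86400 s/d = 83490 m ≈ 83.5 km.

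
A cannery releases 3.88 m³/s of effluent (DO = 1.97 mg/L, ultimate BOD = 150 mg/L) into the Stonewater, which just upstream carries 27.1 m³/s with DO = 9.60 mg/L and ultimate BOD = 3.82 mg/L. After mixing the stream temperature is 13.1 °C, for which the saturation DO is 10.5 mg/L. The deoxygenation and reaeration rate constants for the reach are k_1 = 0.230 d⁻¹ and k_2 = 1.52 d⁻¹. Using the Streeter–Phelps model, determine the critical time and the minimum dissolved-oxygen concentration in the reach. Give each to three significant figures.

t_c ≈ 0.971 d; minimum DO ≈ 7.82 mg/L

Mixed DO = (27.1×9.60 + 3.88×1.97)/(27.1+3.88) = 267.8/30.98 = 8.644 mg/L.
Mixed L₀ = (27.1×3.82 + 3.88×150)/(30.98) = 685.5/30.98 = 22.13 mg/L.
Initial deficit D₀ = C_s − DO₀ = 10.5 − 8.644 = 1.856 mg/L.
t_c = (1/1.290) ln[(1.52/0.230)(1 − 1.856×1.290/(0.230×22.13))] = 0.7752 × ln(3.500) = 0.9712 d.
D_c = (0.230/1.52) × 22.13 × e^(−0.230×0.9712) = 0.1513 × 22.13 × 0.7998 = 2.678 mg/L.
Minimum DO = 10.5 − 2.678 = 7.822 mg/L.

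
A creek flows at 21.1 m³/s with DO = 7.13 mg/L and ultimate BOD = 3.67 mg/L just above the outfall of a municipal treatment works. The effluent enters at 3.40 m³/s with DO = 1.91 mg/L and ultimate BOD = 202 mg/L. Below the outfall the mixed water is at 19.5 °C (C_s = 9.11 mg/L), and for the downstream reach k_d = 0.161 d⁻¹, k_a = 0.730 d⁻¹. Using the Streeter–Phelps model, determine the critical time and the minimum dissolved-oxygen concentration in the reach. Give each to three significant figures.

Mixed DO = (21.1×7.13 + 3.40×1.91)/(21.1+3.40) = 156.9/24.50 = 6.406 mg/L.
Mixed L₀ = (21.1×3.67 + 3.40×202)/(24.50) = 764.2/24.50 = 31.19 mg/L.
Initial deficit D₀ = C_s − DO₀ = 9.11 − 6.406 = 2.704 mg/L.
t_c = (1/0.5690) ln[(0.730/0.161)(1 − 2.704×0.5690/(0.161×31.19))] = 1.757 × ln(3.145) = 2.014 d.
D_c = (0.161/0.730) × 31.19 × e^(−0.161×2.014) = 0.2205 × 31.19 × 0.7231 = 4.975 mg/L.
Minimum DO = 9.11 − 4.975 = 4.135 mg/L.

t_c ≈ 2.01 d; minimum DO ≈ 4.14 mg/L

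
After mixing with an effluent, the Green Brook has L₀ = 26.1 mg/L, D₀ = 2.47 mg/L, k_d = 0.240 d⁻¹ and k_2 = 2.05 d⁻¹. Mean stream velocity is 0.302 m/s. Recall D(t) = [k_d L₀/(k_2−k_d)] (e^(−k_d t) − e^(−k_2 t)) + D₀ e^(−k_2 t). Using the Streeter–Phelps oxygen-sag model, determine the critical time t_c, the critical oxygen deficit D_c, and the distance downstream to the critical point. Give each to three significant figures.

t_c ≈ 0.494 d; D_c ≈ 2.71 mg/L; x_c ≈ 12.9 km

At the critical point dD/dt = 0, so k_d L₀ e^(−k_d t) = k_2 D. Substituting D(t) from the Streeter–Phelps equation and solving for t gives
t_c = ln[(k_2/k_d)(1 − D₀(k_2−k_d)/(k_d L₀))] / (k_2−k_d).
Here k_2−k_d = 1.810 d⁻¹ and 1 − D₀(k_2−k_d)/(k_d L₀) = 1 − 2.47×1.810/(0.240×26.1) = 0.2863, so
t_c = ln(8.542 × 0.2863) / 1.810 = 0.8942 / 1.810 = 0.4940 d.
L(t_c) = L₀ e^(−k_d t_c) = 26.1 × 0.8882 = 23.18 mg/L, and at the critical point k_2 D_c = k_d L, so D_c = (0.240/2.05) × 23.18 = 2.714 mg/L.
x_c = v t_c = 0.302 m/s × 0.4940 d × 86400 s/d = 12890 m ≈ 12.9 km.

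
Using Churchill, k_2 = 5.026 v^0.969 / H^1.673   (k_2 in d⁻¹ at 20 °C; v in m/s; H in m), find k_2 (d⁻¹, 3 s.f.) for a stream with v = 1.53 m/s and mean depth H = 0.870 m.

k_2 = 5.026 × 1.53^0.969 / 0.870^1.673 = 5.026 × 1.510 / 0.7922 = 9.580 d⁻¹.

k_2 ≈ 9.58 d⁻¹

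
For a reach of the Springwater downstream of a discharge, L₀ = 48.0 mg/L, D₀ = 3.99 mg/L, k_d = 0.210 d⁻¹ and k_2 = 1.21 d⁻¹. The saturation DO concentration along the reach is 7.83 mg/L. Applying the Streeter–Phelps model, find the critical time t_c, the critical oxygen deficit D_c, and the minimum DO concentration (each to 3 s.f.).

t_c ≈ 1.25 d; D_c ≈ 6.41 mg/L; min DO ≈ 1.42 mg/L

t_c = [1/(k_2−k_d)] ln[(k_2/k_d)(1 − D₀(k_2−k_d)/(k_d L₀))]
= [1/(1.21−0.210)] ln[(1.21/0.210)(1 − 3.99×1.000/(0.210×48.0))]
= (1/1.000) ln[5.762 × 0.6042] = 1.000 × ln(3.481) = 1.000 × 1.247 = 1.247 d.
D_c = (k_d/k_2) L₀ e^(−k_d t_c) = (0.210/1.21) × 48.0 × e^(−0.210×1.247) = 0.1736 × 48.0 × 0.7696 = 6.411 mg/L.
Minimum DO = C_s − D_c = 7.83 − 6.411 = 1.419 mg/L.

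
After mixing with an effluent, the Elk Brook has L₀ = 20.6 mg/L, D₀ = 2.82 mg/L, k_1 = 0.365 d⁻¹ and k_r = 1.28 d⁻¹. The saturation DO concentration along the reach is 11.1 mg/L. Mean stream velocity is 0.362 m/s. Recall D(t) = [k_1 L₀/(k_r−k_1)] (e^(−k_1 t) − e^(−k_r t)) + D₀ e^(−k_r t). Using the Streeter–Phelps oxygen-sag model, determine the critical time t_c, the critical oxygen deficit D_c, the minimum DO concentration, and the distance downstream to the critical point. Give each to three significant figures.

t_c = [1/(k_r−k_1)] ln[(k_r/k_1)(1 − D₀(k_r−k_1)/(k_1 L₀))]
= [1/(1.28−0.365)] ln[(1.28/0.365)(1 − 2.82×0.9150/(0.365×20.6))]
= (1/0.9150) ln[3.507 × 0.6568] = 1.093 × ln(2.303) = 1.093 × 0.8344 = 0.9119 d.
D_c = (k_1/k_r) L₀ e^(−k_1 t_c) = (0.365/1.28) × 20.6 × e^(−0.365×0.9119) = 0.2852 × 20.6 × 0.7169 = 4.211 mg/L.
Minimum DO = C_s − D_c = 11.1 − 4.211 = 6.889 mg/L.
x_c = v t_c = 0.362 m/s × 0.9119 d × 86400 s/d = 28520 m ≈ 28.5 km.

t_c ≈ 0.912 d; D_c ≈ 4.21 mg/L; min DO ≈ 6.89 mg/L; x_c ≈ 28.5 km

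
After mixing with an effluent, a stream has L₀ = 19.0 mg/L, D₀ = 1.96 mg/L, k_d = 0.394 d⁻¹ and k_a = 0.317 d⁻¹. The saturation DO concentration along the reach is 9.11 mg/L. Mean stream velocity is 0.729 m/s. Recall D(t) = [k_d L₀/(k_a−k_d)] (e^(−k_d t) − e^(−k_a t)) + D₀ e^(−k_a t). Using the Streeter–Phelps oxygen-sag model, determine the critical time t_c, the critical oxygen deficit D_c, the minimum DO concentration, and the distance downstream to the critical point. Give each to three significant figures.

t_c ≈ 2.56 d; D_c ≈ 8.60 mg/L; min DO ≈ 0.513 mg/L; x_c ≈ 162 km

t_c = [1/(k_a−k_d)] ln[(k_a/k_d)(1 − D₀(k_a−k_d)/(k_d L₀))]
= [1/(0.317−0.394)] ln[(0.317/0.394)(1 − 1.96×-0.07700/(0.394×19.0))]
= (1/-0.07700) ln[0.8046 × 1.020] = -12.99 × ln(0.8208) = -12.99 × -0.1975 = 2.565 d.
D_c = (k_d/k_a) L₀ e^(−k_d t_c) = (0.394/0.317) × 19.0 × e^(−0.394×2.565) = 1.243 × 19.0 × 0.3640 = 8.597 mg/L.
Minimum DO = C_s − D_c = 9.11 − 8.597 = 0.5135 mg/L.
x_c = v t_c = 0.729 m/s × 2.565 d × 86400 s/d = 161500 m ≈ 162 km.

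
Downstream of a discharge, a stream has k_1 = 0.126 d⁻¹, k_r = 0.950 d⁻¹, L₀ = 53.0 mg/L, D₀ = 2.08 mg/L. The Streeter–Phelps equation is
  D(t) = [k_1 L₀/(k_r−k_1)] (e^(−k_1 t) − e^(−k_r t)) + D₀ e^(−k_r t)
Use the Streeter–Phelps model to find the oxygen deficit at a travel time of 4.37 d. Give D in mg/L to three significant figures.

D ≈ 4.58 mg/L

k_1 L₀/(k_r−k_1) = 0.126×53.0/(0.950−0.126) = 6.678/0.8240 = 8.104 mg/L.
e^(−k_1 t) = e^(−0.126×4.370) = 0.5766; e^(−k_r t) = e^(−0.950×4.370) = 0.01574.
D = 8.104 × (0.5766 − 0.01574) + 2.08 × 0.01574 = 4.545 + 0.03274 = 4.578 mg/L.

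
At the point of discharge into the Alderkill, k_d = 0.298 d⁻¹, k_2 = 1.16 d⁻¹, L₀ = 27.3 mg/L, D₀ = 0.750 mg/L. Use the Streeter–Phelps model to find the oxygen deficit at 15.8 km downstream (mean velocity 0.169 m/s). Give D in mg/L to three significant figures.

Travel time t = x/v = 15.8 km / (0.169 m/s) = 15800 m / 0.169 m/s = 93490 s = 1.082 d.
k_d L₀/(k_2−k_d) = 0.298×27.3/(1.16−0.298) = 8.135/0.8620 = 9.438 mg/L.
e^(−k_d t) = e^(−0.298×1.082) = 0.7244; e^(−k_2 t) = e^(−1.16×1.082) = 0.2850.
D = 9.438 × (0.7244 − 0.2850) + 0.750 × 0.2850 = 4.146 + 0.2138 = 4.360 mg/L.

D ≈ 4.36 mg/L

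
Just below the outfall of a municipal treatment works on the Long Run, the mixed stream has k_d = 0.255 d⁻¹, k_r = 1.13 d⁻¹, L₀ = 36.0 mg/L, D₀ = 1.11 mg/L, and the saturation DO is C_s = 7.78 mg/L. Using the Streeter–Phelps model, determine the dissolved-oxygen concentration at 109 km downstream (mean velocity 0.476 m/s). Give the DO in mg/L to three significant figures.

Travel time t = x/v = 109 km / (0.476 m/s) = 109000 m / 0.476 m/s = 229000 s = 2.650 d.
k_d L₀/(k_r−k_d) = 0.255×36.0/(1.13−0.255) = 9.180/0.8750 = 10.49 mg/L.
e^(−k_d t) = e^(−0.255×2.650) = 0.5087; e^(−k_r t) = e^(−1.13×2.650) = 0.05004.
D = 10.49 × (0.5087 − 0.05004) + 1.11 × 0.05004 = 4.812 + 0.05555 = 4.868 mg/L.
DO = C_s − D = 7.78 − 4.868 = 2.912 mg/L.

DO ≈ 2.91 mg/L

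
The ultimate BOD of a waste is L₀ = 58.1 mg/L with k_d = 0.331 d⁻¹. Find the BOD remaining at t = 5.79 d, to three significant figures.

L_t = L₀ e^(−k_d t) = 58.1 × e^(−0.331×5.79) = 58.1 × 0.1471 = 8.548 mg/L.

L ≈ 8.55 mg/L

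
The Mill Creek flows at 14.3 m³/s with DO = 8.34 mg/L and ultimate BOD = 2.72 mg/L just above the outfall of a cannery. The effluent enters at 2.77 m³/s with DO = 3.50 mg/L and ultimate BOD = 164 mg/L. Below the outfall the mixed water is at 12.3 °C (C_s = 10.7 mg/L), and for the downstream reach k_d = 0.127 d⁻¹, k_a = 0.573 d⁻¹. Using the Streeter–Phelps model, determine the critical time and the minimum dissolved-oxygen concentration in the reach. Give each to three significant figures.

Mixed DO = (14.3×8.34 + 2.77×3.50)/(14.3+2.77) = 129.0/17.07 = 7.555 mg/L.
Mixed L₀ = (14.3×2.72 + 2.77×164)/(17.07) = 493.2/17.07 = 28.89 mg/L.
Initial deficit D₀ = C_s − DO₀ = 10.7 − 7.555 = 3.145 mg/L.
t_c = (1/0.4460) ln[(0.573/0.127)(1 − 3.145×0.4460/(0.127×28.89))] = 2.242 × ln(2.787) = 2.298 d.
D_c = (0.127/0.573) × 28.89 × e^(−0.127×2.298) = 0.2216 × 28.89 × 0.7469 = 4.783 mg/L.
Minimum DO = 10.7 − 4.783 = 5.917 mg/L.

t_c ≈ 2.30 d; minimum DO ≈ 5.92 mg/L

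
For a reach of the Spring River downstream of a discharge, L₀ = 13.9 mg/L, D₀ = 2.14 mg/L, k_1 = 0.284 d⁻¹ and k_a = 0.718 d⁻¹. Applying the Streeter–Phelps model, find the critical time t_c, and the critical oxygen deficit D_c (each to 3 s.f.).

With k_a/k_1 = 2.528 and 1 − D₀(k_a−k_1)/(k_1 L₀) = 0.7647,
t_c = ln(2.528 × 0.7647) / (0.718 − 0.284) = ln(1.933) / 0.4340 = 0.6593/0.4340 = 1.519 d.
D_c = (k_1/k_a) L₀ e^(−k_1 t_c) = (0.284/0.718) × 13.9 × e^(−0.284×1.519) = 0.3955 × 13.9 × 0.6496 = 3.572 mg/L.

t_c ≈ 1.52 d; D_c ≈ 3.57 mg/L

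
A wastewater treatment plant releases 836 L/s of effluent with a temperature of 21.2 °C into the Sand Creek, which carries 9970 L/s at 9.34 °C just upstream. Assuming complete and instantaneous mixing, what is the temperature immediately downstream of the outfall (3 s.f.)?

10.3 °C

Flow-weighted mixing: C = (Q_r C_r + Q_w C_w)/(Q_r + Q_w)
= (9970×9.34 + 836×21.2)/(9970 + 836) = 110800/10810 = 10.26 °C.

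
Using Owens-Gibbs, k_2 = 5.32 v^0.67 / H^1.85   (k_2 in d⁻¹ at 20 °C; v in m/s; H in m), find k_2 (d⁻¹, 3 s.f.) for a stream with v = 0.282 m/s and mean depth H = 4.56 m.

k_2 = 5.32 × 0.282^0.67 / 4.56^1.85 = 5.32 × 0.4282 / 16.56 = 0.1376 d⁻¹.

k_2 ≈ 0.138 d⁻¹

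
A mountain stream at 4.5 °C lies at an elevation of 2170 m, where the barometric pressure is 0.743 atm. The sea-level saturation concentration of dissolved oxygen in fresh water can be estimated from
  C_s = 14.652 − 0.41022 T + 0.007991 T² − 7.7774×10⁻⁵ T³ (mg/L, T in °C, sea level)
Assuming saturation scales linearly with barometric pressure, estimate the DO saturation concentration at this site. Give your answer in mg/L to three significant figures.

C_s ≈ 9.63 mg/L

At sea level: C_s = 14.652 − 0.41022×4.5 + 0.007991×4.5² − 7.7774×10⁻⁵×4.5³ = 12.96 mg/L.
Pressure correction: C_s' = 12.96 × 0.743 = 9.630 mg/L.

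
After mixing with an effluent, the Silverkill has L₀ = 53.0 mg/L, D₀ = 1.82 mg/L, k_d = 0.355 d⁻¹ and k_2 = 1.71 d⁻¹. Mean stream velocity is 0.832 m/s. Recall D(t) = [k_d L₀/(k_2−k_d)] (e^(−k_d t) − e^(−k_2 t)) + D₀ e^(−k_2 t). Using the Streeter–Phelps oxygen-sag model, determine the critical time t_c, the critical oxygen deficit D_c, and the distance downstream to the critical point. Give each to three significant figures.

t_c ≈ 1.06 d; D_c ≈ 7.56 mg/L; x_c ≈ 76.0 km

t_c = [1/(k_2−k_d)] ln[(k_2/k_d)(1 − D₀(k_2−k_d)/(k_d L₀))]
= [1/(1.71−0.355)] ln[(1.71/0.355)(1 − 1.82×1.355/(0.355×53.0))]
= (1/1.355) ln[4.817 × 0.8689] = 0.7380 × ln(4.186) = 0.7380 × 1.432 = 1.057 d.
L(t_c) = L₀ e^(−k_d t_c) = 53.0 × 0.6872 = 36.42 mg/L, and at the critical point k_2 D_c = k_d L, so D_c = (0.355/1.71) × 36.42 = 7.562 mg/L.
x_c = v t_c = 0.832 m/s × 1.057 d × 86400 s/d = 75950 m ≈ 76.0 km.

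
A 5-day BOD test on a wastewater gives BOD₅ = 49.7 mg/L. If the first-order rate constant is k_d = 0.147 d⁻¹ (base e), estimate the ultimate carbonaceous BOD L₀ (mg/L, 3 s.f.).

L₀ ≈ 95.5 mg/L

BOD₅ = L₀(1 − e^(−5k_d)) ⇒ L₀ = BOD₅ / (1 − e^(−5×0.147))
= 49.7 / (1 − 0.4795) = 49.7 / 0.5205 = 95.49 mg/L.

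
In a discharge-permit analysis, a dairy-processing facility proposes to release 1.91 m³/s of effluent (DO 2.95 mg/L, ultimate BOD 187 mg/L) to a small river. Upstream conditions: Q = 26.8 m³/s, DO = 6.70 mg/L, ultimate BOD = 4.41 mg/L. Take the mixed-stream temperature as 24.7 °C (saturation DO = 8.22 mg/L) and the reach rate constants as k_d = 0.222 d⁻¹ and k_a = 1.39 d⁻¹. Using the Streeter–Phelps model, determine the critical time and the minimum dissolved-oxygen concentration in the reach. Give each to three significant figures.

t_c ≈ 0.863 d; minimum DO ≈ 6.04 mg/L

Mixed DO = (26.8×6.70 + 1.91×2.95)/(26.8+1.91) = 185.2/28.71 = 6.451 mg/L.
Mixed L₀ = (26.8×4.41 + 1.91×187)/(28.71) = 475.4/28.71 = 16.56 mg/L.
Initial deficit D₀ = C_s − DO₀ = 8.22 − 6.451 = 1.769 mg/L.
t_c = (1/1.168) ln[(1.39/0.222)(1 − 1.769×1.168/(0.222×16.56))] = 0.8562 × ln(2.741) = 0.8632 d.
D_c = (0.222/1.39) × 16.56 × e^(−0.222×0.8632) = 0.1597 × 16.56 × 0.8256 = 2.183 mg/L.
Minimum DO = 8.22 − 2.183 = 6.037 mg/L.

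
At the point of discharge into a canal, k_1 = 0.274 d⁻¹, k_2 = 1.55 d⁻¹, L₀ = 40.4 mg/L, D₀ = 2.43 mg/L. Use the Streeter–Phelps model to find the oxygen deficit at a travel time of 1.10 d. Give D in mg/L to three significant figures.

D ≈ 5.28 mg/L

k_1 L₀/(k_2−k_1) = 0.274×40.4/(1.55−0.274) = 11.07/1.276 = 8.675 mg/L.
e^(−k_1 t) = e^(−0.274×1.100) = 0.7398; e^(−k_2 t) = e^(−1.55×1.100) = 0.1818.
D = 8.675 × (0.7398 − 0.1818) + 2.43 × 0.1818 = 4.841 + 0.4417 = 5.283 mg/L.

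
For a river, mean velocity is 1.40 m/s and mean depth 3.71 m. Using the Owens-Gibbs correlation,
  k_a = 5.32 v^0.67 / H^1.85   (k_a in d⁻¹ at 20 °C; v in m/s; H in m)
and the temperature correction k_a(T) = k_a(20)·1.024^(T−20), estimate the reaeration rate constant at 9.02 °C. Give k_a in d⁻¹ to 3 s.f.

k_a(20) = 5.32 × 1.40^0.67 / 3.71^1.85 = 5.32 × 1.253 / 11.31 = 0.5895 d⁻¹.
k_a(9.02) = 0.5895 × 1.024^(9.02−20) = 0.5895 × 0.7707 = 0.4543 d⁻¹.

k_a ≈ 0.454 d⁻¹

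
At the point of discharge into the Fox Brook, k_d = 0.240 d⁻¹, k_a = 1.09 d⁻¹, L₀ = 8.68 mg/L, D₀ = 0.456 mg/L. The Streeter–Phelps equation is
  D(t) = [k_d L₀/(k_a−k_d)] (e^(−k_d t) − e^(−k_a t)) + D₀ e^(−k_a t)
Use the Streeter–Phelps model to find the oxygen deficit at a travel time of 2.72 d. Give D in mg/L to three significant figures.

D ≈ 1.17 mg/L

k_d L₀/(k_a−k_d) = 0.240×8.68/(1.09−0.240) = 2.083/0.8500 = 2.451 mg/L.
e^(−k_d t) = e^(−0.240×2.720) = 0.5206; e^(−k_a t) = e^(−1.09×2.720) = 0.05157.
D = 2.451 × (0.5206 − 0.05157) + 0.456 × 0.05157 = 1.149 + 0.02352 = 1.173 mg/L.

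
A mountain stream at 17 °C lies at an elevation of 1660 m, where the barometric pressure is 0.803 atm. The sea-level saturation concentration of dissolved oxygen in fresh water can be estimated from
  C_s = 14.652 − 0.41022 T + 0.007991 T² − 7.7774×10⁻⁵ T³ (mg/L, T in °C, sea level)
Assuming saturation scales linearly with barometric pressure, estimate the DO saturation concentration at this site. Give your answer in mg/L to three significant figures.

C_s ≈ 7.71 mg/L

At sea level: C_s = 14.652 − 0.41022×17 + 0.007991×17² − 7.7774×10⁻⁵×17³ = 9.606 mg/L.
Pressure correction: C_s' = 9.606 × 0.803 = 7.713 mg/L.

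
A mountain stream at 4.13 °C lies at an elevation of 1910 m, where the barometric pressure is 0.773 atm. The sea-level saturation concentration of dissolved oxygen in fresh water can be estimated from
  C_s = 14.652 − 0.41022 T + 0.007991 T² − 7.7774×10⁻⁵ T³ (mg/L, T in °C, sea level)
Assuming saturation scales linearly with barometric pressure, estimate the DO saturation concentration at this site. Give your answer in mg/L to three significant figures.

At sea level: C_s = 14.652 − 0.41022×4.13 + 0.007991×4.13² − 7.7774×10⁻⁵×4.13³ = 13.09 mg/L.
Pressure correction: C_s' = 13.09 × 0.773 = 10.12 mg/L.

C_s ≈ 10.1 mg/L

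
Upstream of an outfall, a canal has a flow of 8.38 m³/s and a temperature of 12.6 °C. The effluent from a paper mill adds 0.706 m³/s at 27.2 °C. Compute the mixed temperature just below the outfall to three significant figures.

Flow-weighted mixing: C = (Q_r C_r + Q_w C_w)/(Q_r + Q_w)
= (8.38×12.6 + 0.706×27.2)/(8.38 + 0.706) = 124.8/9.086 = 13.73 °C.

13.7 °C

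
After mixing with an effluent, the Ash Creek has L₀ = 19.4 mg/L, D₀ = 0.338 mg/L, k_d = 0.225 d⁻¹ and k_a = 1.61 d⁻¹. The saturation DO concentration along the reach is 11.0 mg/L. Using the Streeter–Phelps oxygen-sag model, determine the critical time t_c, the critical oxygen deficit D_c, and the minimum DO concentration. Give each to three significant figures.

With k_a/k_d = 7.156 and 1 − D₀(k_a−k_d)/(k_d L₀) = 0.8928,
t_c = ln(7.156 × 0.8928) / (1.61 − 0.225) = ln(6.388) / 1.385 = 1.854/1.385 = 1.339 d.
L(t_c) = L₀ e^(−k_d t_c) = 19.4 × 0.7399 = 14.35 mg/L, and at the critical point k_a D_c = k_d L, so D_c = (0.225/1.61) × 14.35 = 2.006 mg/L.
Minimum DO = C_s − D_c = 11.0 − 2.006 = 8.994 mg/L.

t_c ≈ 1.34 d; D_c ≈ 2.01 mg/L; min DO ≈ 8.99 mg/L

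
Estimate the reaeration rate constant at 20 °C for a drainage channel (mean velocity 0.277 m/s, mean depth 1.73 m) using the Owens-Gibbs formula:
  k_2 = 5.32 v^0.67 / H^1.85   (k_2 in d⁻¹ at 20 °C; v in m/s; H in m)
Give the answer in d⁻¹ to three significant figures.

k_2 = 5.32 × 0.277^0.67 / 1.73^1.85 = 5.32 × 0.4231 / 2.757 = 0.8166 d⁻¹.

k_2 ≈ 0.817 d⁻¹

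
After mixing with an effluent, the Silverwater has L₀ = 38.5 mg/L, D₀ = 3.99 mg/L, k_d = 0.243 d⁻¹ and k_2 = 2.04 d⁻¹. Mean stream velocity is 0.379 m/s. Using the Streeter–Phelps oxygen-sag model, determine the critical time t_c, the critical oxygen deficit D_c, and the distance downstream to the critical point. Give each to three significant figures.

t_c = [1/(k_2−k_d)] ln[(k_2/k_d)(1 − D₀(k_2−k_d)/(k_d L₀))]
= [1/(2.04−0.243)] ln[(2.04/0.243)(1 − 3.99×1.797/(0.243×38.5))]
= (1/1.797) ln[8.395 × 0.2336] = 0.5565 × ln(1.961) = 0.5565 × 0.6735 = 0.3748 d.
L(t_c) = L₀ e^(−k_d t_c) = 38.5 × 0.9129 = 35.15 mg/L, and at the critical point k_2 D_c = k_d L, so D_c = (0.243/2.04) × 35.15 = 4.187 mg/L.
x_c = v t_c = 0.379 m/s × 0.3748 d × 86400 s/d = 12270 m ≈ 12.3 km.

t_c ≈ 0.375 d; D_c ≈ 4.19 mg/L; x_c ≈ 12.3 km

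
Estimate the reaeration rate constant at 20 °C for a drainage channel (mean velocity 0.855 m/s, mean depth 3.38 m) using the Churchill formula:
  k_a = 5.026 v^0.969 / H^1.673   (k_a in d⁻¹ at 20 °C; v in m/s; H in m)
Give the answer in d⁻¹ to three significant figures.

k_a ≈ 0.563 d⁻¹

k_a = 5.026 × 0.855^0.969 / 3.38^1.673 = 5.026 × 0.8592 / 7.671 = 0.5629 d⁻¹.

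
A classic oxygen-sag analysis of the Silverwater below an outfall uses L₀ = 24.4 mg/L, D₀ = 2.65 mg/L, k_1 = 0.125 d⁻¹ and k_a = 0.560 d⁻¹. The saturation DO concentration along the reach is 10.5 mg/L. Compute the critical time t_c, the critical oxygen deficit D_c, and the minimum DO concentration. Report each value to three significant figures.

t_c ≈ 2.36 d; D_c ≈ 4.06 mg/L; min DO ≈ 6.44 mg/L

With k_a/k_1 = 4.480 and 1 − D₀(k_a−k_1)/(k_1 L₀) = 0.6220,
t_c = ln(4.480 × 0.6220) / (0.560 − 0.125) = ln(2.787) / 0.4350 = 1.025/0.4350 = 2.356 d.
D_c = (k_1/k_a) L₀ e^(−k_1 t_c) = (0.125/0.560) × 24.4 × e^(−0.125×2.356) = 0.2232 × 24.4 × 0.7449 = 4.057 mg/L.
Minimum DO = C_s − D_c = 10.5 − 4.057 = 6.443 mg/L.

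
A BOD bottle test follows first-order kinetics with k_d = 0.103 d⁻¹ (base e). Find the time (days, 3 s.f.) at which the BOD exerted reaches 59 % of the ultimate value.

y/L₀ = 1 − e^(−k_d t) = 0.59 ⇒ e^(−k_d t) = 0.410
t = −ln(0.410) / 0.103 = 0.8916 / 0.103 = 8.656 d.

t ≈ 8.66 d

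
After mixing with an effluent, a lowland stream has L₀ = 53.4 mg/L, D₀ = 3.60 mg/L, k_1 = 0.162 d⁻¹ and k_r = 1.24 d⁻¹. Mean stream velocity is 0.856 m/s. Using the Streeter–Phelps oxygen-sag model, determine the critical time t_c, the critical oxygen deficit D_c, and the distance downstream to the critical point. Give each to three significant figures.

t_c ≈ 1.34 d; D_c ≈ 5.62 mg/L; x_c ≈ 98.8 km

t_c = [1/(k_r−k_1)] ln[(k_r/k_1)(1 − D₀(k_r−k_1)/(k_1 L₀))]
= [1/(1.24−0.162)] ln[(1.24/0.162)(1 − 3.60×1.078/(0.162×53.4))]
= (1/1.078) ln[7.654 × 0.5514] = 0.9276 × ln(4.221) = 0.9276 × 1.440 = 1.336 d.
D_c = (k_1/k_r) L₀ e^(−k_1 t_c) = (0.162/1.24) × 53.4 × e^(−0.162×1.336) = 0.1306 × 53.4 × 0.8054 = 5.619 mg/L.
x_c = v t_c = 0.856 m/s × 1.336 d × 86400 s/d = 98790 m ≈ 98.8 km.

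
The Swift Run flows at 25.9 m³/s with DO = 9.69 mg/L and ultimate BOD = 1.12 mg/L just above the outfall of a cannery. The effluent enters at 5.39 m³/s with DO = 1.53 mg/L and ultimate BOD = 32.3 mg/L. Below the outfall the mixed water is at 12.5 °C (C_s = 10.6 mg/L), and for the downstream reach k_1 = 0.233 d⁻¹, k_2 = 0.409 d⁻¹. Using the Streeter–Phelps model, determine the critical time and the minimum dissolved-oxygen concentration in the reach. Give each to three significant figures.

t_c ≈ 1.41 d; minimum DO ≈ 7.94 mg/L

Mixed DO = (25.9×9.69 + 5.39×1.53)/(25.9+5.39) = 259.2/31.29 = 8.284 mg/L.
Mixed L₀ = (25.9×1.12 + 5.39×32.3)/(31.29) = 203.1/31.29 = 6.491 mg/L.
Initial deficit D₀ = C_s − DO₀ = 10.6 − 8.284 = 2.316 mg/L.
t_c = (1/0.1760) ln[(0.409/0.233)(1 − 2.316×0.1760/(0.233×6.491))] = 5.682 × ln(1.282) = 1.413 d.
D_c = (0.233/0.409) × 6.491 × e^(−0.233×1.413) = 0.5697 × 6.491 × 0.7195 = 2.661 mg/L.
Minimum DO = 10.6 − 2.661 = 7.939 mg/L.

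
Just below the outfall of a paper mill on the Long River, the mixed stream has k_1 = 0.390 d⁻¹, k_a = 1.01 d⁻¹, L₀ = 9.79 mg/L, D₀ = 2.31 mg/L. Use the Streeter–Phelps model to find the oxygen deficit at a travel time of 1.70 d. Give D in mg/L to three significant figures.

k_1 L₀/(k_a−k_1) = 0.390×9.79/(1.01−0.390) = 3.818/0.6200 = 6.158 mg/L.
e^(−k_1 t) = e^(−0.390×1.700) = 0.5153; e^(−k_a t) = e^(−1.01×1.700) = 0.1796.
D = 6.158 × (0.5153 − 0.1796) + 2.31 × 0.1796 = 2.067 + 0.4149 = 2.482 mg/L.

D ≈ 2.48 mg/L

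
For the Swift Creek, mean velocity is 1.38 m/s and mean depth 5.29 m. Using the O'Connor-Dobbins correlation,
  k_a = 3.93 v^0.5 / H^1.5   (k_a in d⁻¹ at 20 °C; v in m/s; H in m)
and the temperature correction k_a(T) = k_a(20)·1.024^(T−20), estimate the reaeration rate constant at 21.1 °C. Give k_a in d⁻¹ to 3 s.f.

k_a(20) = 3.93 × 1.38^0.5 / 5.29^1.5 = 3.93 × 1.175 / 12.17 = 0.3794 d⁻¹.
k_a(21.1) = 0.3794 × 1.024^(21.1−20) = 0.3794 × 1.026 = 0.3895 d⁻¹.

k_a ≈ 0.389 d⁻¹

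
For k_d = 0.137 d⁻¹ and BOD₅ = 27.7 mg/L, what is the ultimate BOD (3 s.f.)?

L₀ ≈ 55.9 mg/L

BOD₅ = L₀(1 − e^(−5k_d)) ⇒ L₀ = BOD₅ / (1 − e^(−5×0.137))
= 27.7 / (1 − 0.5041) = 27.7 / 0.4959 = 55.86 mg/L.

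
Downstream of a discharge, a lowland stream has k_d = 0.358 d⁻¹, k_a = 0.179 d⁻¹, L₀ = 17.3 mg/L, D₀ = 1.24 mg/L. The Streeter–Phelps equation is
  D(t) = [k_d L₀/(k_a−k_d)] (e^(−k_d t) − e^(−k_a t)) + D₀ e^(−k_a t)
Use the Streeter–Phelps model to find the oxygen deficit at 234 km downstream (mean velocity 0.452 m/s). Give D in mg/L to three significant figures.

Travel time t = x/v = 234 km / (0.452 m/s) = 234000 m / 0.452 m/s = 517700 s = 5.992 d.
k_d L₀/(k_a−k_d) = 0.358×17.3/(0.179−0.358) = 6.193/-0.1790 = -34.60 mg/L.
e^(−k_d t) = e^(−0.358×5.992) = 0.1171; e^(−k_a t) = e^(−0.179×5.992) = 0.3421.
D = -34.60 × (0.1171 − 0.3421) + 1.24 × 0.3421 = 7.788 + 0.4242 = 8.212 mg/L.

D ≈ 8.21 mg/L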